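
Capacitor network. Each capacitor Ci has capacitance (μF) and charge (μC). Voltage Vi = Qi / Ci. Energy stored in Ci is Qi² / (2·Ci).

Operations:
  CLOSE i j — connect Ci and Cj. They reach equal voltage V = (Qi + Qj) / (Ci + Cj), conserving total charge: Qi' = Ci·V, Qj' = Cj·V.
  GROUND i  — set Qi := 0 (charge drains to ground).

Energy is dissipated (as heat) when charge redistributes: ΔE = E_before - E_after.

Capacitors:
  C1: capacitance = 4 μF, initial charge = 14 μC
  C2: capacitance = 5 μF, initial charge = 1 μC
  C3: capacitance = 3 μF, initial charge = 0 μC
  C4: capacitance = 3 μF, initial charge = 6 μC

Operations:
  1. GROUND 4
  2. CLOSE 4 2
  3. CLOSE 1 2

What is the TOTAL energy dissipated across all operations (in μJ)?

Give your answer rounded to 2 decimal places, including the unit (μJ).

Answer: 18.69 μJ

Derivation:
Initial: C1(4μF, Q=14μC, V=3.50V), C2(5μF, Q=1μC, V=0.20V), C3(3μF, Q=0μC, V=0.00V), C4(3μF, Q=6μC, V=2.00V)
Op 1: GROUND 4: Q4=0; energy lost=6.000
Op 2: CLOSE 4-2: Q_total=1.00, C_total=8.00, V=0.12; Q4=0.38, Q2=0.62; dissipated=0.037
Op 3: CLOSE 1-2: Q_total=14.62, C_total=9.00, V=1.62; Q1=6.50, Q2=8.12; dissipated=12.656
Total dissipated: 18.694 μJ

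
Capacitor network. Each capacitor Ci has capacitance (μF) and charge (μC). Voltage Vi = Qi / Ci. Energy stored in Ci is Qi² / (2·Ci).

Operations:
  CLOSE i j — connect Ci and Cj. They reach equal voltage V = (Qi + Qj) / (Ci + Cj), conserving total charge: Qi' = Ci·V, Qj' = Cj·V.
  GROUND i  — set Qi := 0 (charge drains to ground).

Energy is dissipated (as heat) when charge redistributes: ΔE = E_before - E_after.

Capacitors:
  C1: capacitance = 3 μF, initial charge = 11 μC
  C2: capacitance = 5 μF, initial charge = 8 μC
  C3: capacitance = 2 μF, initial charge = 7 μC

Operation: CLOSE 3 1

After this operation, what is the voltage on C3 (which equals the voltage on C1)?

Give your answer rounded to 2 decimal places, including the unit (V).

Initial: C1(3μF, Q=11μC, V=3.67V), C2(5μF, Q=8μC, V=1.60V), C3(2μF, Q=7μC, V=3.50V)
Op 1: CLOSE 3-1: Q_total=18.00, C_total=5.00, V=3.60; Q3=7.20, Q1=10.80; dissipated=0.017

Answer: 3.60 V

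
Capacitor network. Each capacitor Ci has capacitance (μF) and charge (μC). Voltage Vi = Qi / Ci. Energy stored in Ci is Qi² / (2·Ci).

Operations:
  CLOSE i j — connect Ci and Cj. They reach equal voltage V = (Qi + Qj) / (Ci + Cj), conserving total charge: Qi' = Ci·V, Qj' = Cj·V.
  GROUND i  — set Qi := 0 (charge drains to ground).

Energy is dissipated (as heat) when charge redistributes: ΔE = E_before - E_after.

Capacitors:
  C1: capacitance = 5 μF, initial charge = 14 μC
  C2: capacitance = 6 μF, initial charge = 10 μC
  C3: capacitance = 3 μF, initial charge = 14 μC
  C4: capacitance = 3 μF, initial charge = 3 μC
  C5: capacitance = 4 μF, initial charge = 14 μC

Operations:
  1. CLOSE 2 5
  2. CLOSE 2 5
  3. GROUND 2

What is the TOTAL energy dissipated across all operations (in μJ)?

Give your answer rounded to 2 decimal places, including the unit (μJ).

Initial: C1(5μF, Q=14μC, V=2.80V), C2(6μF, Q=10μC, V=1.67V), C3(3μF, Q=14μC, V=4.67V), C4(3μF, Q=3μC, V=1.00V), C5(4μF, Q=14μC, V=3.50V)
Op 1: CLOSE 2-5: Q_total=24.00, C_total=10.00, V=2.40; Q2=14.40, Q5=9.60; dissipated=4.033
Op 2: CLOSE 2-5: Q_total=24.00, C_total=10.00, V=2.40; Q2=14.40, Q5=9.60; dissipated=0.000
Op 3: GROUND 2: Q2=0; energy lost=17.280
Total dissipated: 21.313 μJ

Answer: 21.31 μJ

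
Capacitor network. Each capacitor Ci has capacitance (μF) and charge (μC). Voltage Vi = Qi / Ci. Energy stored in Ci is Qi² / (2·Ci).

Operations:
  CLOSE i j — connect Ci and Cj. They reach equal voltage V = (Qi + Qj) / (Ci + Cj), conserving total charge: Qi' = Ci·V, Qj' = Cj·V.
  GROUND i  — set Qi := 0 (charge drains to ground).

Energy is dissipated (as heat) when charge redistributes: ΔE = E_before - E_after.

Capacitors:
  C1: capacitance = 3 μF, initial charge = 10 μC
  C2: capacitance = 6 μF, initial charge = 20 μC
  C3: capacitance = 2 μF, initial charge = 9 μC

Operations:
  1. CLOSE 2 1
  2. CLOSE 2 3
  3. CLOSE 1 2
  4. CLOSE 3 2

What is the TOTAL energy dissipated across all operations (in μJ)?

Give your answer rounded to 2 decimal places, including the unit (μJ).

Answer: 1.11 μJ

Derivation:
Initial: C1(3μF, Q=10μC, V=3.33V), C2(6μF, Q=20μC, V=3.33V), C3(2μF, Q=9μC, V=4.50V)
Op 1: CLOSE 2-1: Q_total=30.00, C_total=9.00, V=3.33; Q2=20.00, Q1=10.00; dissipated=0.000
Op 2: CLOSE 2-3: Q_total=29.00, C_total=8.00, V=3.62; Q2=21.75, Q3=7.25; dissipated=1.021
Op 3: CLOSE 1-2: Q_total=31.75, C_total=9.00, V=3.53; Q1=10.58, Q2=21.17; dissipated=0.085
Op 4: CLOSE 3-2: Q_total=28.42, C_total=8.00, V=3.55; Q3=7.10, Q2=21.31; dissipated=0.007
Total dissipated: 1.113 μJ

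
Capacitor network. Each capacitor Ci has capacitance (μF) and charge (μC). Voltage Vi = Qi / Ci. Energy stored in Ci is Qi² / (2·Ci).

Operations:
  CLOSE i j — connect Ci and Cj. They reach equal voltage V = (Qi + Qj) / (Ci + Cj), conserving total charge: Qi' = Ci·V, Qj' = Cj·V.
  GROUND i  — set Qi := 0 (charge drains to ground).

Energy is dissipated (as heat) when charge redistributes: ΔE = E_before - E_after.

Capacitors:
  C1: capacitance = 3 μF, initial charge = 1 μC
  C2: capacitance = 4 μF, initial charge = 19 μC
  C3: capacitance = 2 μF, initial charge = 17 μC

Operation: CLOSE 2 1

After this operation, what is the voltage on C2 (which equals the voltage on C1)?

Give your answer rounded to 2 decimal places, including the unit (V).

Initial: C1(3μF, Q=1μC, V=0.33V), C2(4μF, Q=19μC, V=4.75V), C3(2μF, Q=17μC, V=8.50V)
Op 1: CLOSE 2-1: Q_total=20.00, C_total=7.00, V=2.86; Q2=11.43, Q1=8.57; dissipated=16.720

Answer: 2.86 V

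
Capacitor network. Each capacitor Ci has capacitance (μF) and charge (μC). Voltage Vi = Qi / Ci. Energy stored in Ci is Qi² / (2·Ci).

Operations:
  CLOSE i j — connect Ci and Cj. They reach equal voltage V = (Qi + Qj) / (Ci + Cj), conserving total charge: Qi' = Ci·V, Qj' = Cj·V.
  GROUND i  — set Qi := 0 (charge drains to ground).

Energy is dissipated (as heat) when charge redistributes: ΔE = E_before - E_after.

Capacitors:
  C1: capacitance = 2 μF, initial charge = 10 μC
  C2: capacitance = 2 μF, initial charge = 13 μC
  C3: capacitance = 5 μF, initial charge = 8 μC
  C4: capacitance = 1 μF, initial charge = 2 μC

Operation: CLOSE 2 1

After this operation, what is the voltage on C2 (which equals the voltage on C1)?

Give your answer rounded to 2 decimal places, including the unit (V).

Initial: C1(2μF, Q=10μC, V=5.00V), C2(2μF, Q=13μC, V=6.50V), C3(5μF, Q=8μC, V=1.60V), C4(1μF, Q=2μC, V=2.00V)
Op 1: CLOSE 2-1: Q_total=23.00, C_total=4.00, V=5.75; Q2=11.50, Q1=11.50; dissipated=1.125

Answer: 5.75 V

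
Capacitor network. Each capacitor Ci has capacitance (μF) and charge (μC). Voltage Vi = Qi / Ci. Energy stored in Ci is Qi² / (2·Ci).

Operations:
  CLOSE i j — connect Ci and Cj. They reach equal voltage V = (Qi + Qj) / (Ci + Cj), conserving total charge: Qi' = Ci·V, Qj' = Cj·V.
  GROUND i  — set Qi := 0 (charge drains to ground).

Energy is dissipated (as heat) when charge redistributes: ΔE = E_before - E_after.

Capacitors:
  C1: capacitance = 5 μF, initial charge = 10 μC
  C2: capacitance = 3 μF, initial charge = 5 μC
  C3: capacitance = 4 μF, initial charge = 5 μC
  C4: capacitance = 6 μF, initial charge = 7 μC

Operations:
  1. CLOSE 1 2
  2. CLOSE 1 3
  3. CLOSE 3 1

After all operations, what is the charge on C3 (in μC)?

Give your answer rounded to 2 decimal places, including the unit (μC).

Initial: C1(5μF, Q=10μC, V=2.00V), C2(3μF, Q=5μC, V=1.67V), C3(4μF, Q=5μC, V=1.25V), C4(6μF, Q=7μC, V=1.17V)
Op 1: CLOSE 1-2: Q_total=15.00, C_total=8.00, V=1.88; Q1=9.38, Q2=5.62; dissipated=0.104
Op 2: CLOSE 1-3: Q_total=14.38, C_total=9.00, V=1.60; Q1=7.99, Q3=6.39; dissipated=0.434
Op 3: CLOSE 3-1: Q_total=14.38, C_total=9.00, V=1.60; Q3=6.39, Q1=7.99; dissipated=0.000
Final charges: Q1=7.99, Q2=5.62, Q3=6.39, Q4=7.00

Answer: 6.39 μC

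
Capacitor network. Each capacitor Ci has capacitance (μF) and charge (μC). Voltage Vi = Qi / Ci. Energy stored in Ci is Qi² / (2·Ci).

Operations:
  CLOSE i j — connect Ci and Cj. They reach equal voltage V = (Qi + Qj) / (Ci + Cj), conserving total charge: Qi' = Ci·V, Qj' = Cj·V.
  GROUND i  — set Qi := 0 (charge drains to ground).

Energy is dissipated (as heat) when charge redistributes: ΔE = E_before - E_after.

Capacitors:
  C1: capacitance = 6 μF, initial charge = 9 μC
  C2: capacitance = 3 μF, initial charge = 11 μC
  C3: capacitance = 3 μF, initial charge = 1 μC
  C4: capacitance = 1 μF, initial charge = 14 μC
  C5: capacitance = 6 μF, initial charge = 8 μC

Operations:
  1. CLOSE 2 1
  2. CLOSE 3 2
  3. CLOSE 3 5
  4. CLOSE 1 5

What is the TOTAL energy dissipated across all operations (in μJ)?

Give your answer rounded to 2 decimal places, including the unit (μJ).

Initial: C1(6μF, Q=9μC, V=1.50V), C2(3μF, Q=11μC, V=3.67V), C3(3μF, Q=1μC, V=0.33V), C4(1μF, Q=14μC, V=14.00V), C5(6μF, Q=8μC, V=1.33V)
Op 1: CLOSE 2-1: Q_total=20.00, C_total=9.00, V=2.22; Q2=6.67, Q1=13.33; dissipated=4.694
Op 2: CLOSE 3-2: Q_total=7.67, C_total=6.00, V=1.28; Q3=3.83, Q2=3.83; dissipated=2.676
Op 3: CLOSE 3-5: Q_total=11.83, C_total=9.00, V=1.31; Q3=3.94, Q5=7.89; dissipated=0.003
Op 4: CLOSE 1-5: Q_total=21.22, C_total=12.00, V=1.77; Q1=10.61, Q5=10.61; dissipated=1.235
Total dissipated: 8.609 μJ

Answer: 8.61 μJ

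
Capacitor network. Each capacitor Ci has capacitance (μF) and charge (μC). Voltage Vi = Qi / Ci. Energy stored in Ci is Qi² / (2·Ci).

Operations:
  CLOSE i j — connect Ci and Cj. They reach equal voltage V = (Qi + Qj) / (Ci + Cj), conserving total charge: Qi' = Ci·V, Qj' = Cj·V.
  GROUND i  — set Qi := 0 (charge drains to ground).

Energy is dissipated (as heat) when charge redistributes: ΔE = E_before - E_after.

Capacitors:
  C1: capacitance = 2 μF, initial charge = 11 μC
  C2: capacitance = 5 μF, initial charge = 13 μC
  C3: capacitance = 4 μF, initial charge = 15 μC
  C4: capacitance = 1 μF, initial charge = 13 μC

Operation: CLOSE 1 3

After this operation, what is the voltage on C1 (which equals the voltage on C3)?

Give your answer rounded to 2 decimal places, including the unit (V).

Answer: 4.33 V

Derivation:
Initial: C1(2μF, Q=11μC, V=5.50V), C2(5μF, Q=13μC, V=2.60V), C3(4μF, Q=15μC, V=3.75V), C4(1μF, Q=13μC, V=13.00V)
Op 1: CLOSE 1-3: Q_total=26.00, C_total=6.00, V=4.33; Q1=8.67, Q3=17.33; dissipated=2.042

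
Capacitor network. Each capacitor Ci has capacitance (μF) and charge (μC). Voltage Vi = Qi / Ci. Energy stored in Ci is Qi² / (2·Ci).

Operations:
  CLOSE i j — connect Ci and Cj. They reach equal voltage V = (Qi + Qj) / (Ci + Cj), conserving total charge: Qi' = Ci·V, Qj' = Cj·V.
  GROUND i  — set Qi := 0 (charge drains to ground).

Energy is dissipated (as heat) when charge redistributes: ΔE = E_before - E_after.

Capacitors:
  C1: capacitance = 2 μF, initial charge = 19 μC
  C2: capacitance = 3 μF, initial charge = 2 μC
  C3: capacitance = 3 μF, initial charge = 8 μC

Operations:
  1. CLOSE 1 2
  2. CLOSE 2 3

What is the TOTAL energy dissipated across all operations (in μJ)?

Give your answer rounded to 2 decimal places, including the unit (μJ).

Initial: C1(2μF, Q=19μC, V=9.50V), C2(3μF, Q=2μC, V=0.67V), C3(3μF, Q=8μC, V=2.67V)
Op 1: CLOSE 1-2: Q_total=21.00, C_total=5.00, V=4.20; Q1=8.40, Q2=12.60; dissipated=46.817
Op 2: CLOSE 2-3: Q_total=20.60, C_total=6.00, V=3.43; Q2=10.30, Q3=10.30; dissipated=1.763
Total dissipated: 48.580 μJ

Answer: 48.58 μJ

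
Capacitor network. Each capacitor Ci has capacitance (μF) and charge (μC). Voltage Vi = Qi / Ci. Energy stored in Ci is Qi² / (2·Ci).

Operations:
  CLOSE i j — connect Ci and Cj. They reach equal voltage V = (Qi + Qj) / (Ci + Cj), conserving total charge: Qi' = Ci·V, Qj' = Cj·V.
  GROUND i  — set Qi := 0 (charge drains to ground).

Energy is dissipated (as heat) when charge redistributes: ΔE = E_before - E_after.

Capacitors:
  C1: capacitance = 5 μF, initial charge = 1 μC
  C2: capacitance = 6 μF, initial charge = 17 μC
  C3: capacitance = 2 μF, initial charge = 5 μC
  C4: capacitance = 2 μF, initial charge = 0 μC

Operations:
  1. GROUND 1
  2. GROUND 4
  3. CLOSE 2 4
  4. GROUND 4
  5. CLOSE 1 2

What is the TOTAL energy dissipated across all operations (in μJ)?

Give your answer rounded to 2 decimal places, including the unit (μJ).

Answer: 16.79 μJ

Derivation:
Initial: C1(5μF, Q=1μC, V=0.20V), C2(6μF, Q=17μC, V=2.83V), C3(2μF, Q=5μC, V=2.50V), C4(2μF, Q=0μC, V=0.00V)
Op 1: GROUND 1: Q1=0; energy lost=0.100
Op 2: GROUND 4: Q4=0; energy lost=0.000
Op 3: CLOSE 2-4: Q_total=17.00, C_total=8.00, V=2.12; Q2=12.75, Q4=4.25; dissipated=6.021
Op 4: GROUND 4: Q4=0; energy lost=4.516
Op 5: CLOSE 1-2: Q_total=12.75, C_total=11.00, V=1.16; Q1=5.80, Q2=6.95; dissipated=6.158
Total dissipated: 16.794 μJ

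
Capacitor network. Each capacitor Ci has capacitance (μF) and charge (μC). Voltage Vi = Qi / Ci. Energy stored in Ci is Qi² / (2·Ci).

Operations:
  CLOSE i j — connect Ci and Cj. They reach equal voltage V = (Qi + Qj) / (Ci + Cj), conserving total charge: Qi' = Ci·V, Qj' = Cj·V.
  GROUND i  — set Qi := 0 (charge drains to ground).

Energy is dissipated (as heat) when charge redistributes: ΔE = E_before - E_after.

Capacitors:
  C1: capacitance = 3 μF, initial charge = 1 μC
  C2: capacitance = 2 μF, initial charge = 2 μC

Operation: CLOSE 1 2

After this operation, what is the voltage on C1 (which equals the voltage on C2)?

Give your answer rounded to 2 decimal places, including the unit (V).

Answer: 0.60 V

Derivation:
Initial: C1(3μF, Q=1μC, V=0.33V), C2(2μF, Q=2μC, V=1.00V)
Op 1: CLOSE 1-2: Q_total=3.00, C_total=5.00, V=0.60; Q1=1.80, Q2=1.20; dissipated=0.267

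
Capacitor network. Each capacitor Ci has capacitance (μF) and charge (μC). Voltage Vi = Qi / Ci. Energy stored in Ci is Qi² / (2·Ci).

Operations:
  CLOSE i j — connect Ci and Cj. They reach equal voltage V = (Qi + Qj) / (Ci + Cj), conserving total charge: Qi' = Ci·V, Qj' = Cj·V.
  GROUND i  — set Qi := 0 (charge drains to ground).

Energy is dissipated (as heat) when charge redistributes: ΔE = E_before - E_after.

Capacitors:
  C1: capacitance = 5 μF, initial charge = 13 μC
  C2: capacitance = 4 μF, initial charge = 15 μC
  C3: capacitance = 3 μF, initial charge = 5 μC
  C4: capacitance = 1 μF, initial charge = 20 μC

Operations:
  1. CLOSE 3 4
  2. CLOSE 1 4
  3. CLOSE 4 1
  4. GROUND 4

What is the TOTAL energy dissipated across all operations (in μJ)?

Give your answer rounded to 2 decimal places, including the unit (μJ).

Answer: 136.74 μJ

Derivation:
Initial: C1(5μF, Q=13μC, V=2.60V), C2(4μF, Q=15μC, V=3.75V), C3(3μF, Q=5μC, V=1.67V), C4(1μF, Q=20μC, V=20.00V)
Op 1: CLOSE 3-4: Q_total=25.00, C_total=4.00, V=6.25; Q3=18.75, Q4=6.25; dissipated=126.042
Op 2: CLOSE 1-4: Q_total=19.25, C_total=6.00, V=3.21; Q1=16.04, Q4=3.21; dissipated=5.551
Op 3: CLOSE 4-1: Q_total=19.25, C_total=6.00, V=3.21; Q4=3.21, Q1=16.04; dissipated=0.000
Op 4: GROUND 4: Q4=0; energy lost=5.147
Total dissipated: 136.739 μJ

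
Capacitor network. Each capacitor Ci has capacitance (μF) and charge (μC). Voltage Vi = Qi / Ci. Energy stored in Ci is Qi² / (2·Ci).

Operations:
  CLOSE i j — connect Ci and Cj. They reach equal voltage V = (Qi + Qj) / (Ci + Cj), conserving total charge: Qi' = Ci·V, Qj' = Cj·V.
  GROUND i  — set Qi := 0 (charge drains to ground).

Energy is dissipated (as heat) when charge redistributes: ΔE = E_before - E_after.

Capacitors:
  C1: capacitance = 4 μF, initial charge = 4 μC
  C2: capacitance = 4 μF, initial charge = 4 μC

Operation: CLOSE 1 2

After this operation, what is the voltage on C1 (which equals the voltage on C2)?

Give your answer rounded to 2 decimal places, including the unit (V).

Answer: 1.00 V

Derivation:
Initial: C1(4μF, Q=4μC, V=1.00V), C2(4μF, Q=4μC, V=1.00V)
Op 1: CLOSE 1-2: Q_total=8.00, C_total=8.00, V=1.00; Q1=4.00, Q2=4.00; dissipated=0.000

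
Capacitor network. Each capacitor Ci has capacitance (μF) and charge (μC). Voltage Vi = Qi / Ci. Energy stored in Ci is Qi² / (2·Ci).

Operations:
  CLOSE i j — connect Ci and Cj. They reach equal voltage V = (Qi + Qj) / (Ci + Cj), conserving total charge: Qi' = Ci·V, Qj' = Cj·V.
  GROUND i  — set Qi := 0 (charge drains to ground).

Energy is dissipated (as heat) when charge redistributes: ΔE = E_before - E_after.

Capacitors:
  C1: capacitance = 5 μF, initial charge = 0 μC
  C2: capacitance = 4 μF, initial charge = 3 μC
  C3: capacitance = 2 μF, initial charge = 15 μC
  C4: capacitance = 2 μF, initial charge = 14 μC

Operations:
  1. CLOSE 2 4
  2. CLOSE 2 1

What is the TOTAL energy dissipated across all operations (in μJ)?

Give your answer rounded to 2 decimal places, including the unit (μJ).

Initial: C1(5μF, Q=0μC, V=0.00V), C2(4μF, Q=3μC, V=0.75V), C3(2μF, Q=15μC, V=7.50V), C4(2μF, Q=14μC, V=7.00V)
Op 1: CLOSE 2-4: Q_total=17.00, C_total=6.00, V=2.83; Q2=11.33, Q4=5.67; dissipated=26.042
Op 2: CLOSE 2-1: Q_total=11.33, C_total=9.00, V=1.26; Q2=5.04, Q1=6.30; dissipated=8.920
Total dissipated: 34.961 μJ

Answer: 34.96 μJ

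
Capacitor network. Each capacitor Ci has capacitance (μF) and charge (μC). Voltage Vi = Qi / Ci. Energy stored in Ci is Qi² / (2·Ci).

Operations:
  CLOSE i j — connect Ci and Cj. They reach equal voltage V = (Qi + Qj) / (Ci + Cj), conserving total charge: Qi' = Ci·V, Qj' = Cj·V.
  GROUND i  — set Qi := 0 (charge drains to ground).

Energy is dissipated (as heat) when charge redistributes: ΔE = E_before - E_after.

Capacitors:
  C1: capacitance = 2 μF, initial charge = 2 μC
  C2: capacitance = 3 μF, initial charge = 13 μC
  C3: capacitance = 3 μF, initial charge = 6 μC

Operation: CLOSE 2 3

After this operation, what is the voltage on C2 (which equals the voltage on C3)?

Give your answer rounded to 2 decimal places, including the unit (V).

Answer: 3.17 V

Derivation:
Initial: C1(2μF, Q=2μC, V=1.00V), C2(3μF, Q=13μC, V=4.33V), C3(3μF, Q=6μC, V=2.00V)
Op 1: CLOSE 2-3: Q_total=19.00, C_total=6.00, V=3.17; Q2=9.50, Q3=9.50; dissipated=4.083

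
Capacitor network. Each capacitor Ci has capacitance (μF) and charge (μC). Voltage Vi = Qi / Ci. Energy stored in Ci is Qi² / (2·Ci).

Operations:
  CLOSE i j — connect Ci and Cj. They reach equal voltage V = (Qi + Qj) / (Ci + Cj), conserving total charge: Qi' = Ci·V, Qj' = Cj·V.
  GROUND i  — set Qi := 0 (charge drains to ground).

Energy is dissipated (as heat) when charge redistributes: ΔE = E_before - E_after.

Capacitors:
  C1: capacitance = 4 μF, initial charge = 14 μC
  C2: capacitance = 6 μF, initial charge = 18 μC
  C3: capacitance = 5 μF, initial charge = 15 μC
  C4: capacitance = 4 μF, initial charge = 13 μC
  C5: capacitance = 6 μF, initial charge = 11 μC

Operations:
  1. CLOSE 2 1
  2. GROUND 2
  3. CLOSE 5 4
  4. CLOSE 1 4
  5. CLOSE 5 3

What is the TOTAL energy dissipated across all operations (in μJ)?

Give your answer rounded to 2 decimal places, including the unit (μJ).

Initial: C1(4μF, Q=14μC, V=3.50V), C2(6μF, Q=18μC, V=3.00V), C3(5μF, Q=15μC, V=3.00V), C4(4μF, Q=13μC, V=3.25V), C5(6μF, Q=11μC, V=1.83V)
Op 1: CLOSE 2-1: Q_total=32.00, C_total=10.00, V=3.20; Q2=19.20, Q1=12.80; dissipated=0.300
Op 2: GROUND 2: Q2=0; energy lost=30.720
Op 3: CLOSE 5-4: Q_total=24.00, C_total=10.00, V=2.40; Q5=14.40, Q4=9.60; dissipated=2.408
Op 4: CLOSE 1-4: Q_total=22.40, C_total=8.00, V=2.80; Q1=11.20, Q4=11.20; dissipated=0.640
Op 5: CLOSE 5-3: Q_total=29.40, C_total=11.00, V=2.67; Q5=16.04, Q3=13.36; dissipated=0.491
Total dissipated: 34.559 μJ

Answer: 34.56 μJ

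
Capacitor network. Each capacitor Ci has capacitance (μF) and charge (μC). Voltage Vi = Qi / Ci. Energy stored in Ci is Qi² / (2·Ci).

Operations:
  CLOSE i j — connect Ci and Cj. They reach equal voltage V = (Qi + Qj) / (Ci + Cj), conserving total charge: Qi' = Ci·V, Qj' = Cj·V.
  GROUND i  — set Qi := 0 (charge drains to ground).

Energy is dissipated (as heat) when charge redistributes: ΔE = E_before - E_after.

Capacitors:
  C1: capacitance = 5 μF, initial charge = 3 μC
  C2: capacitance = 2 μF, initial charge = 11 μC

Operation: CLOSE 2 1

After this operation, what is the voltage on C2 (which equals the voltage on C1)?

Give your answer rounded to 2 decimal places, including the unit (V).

Answer: 2.00 V

Derivation:
Initial: C1(5μF, Q=3μC, V=0.60V), C2(2μF, Q=11μC, V=5.50V)
Op 1: CLOSE 2-1: Q_total=14.00, C_total=7.00, V=2.00; Q2=4.00, Q1=10.00; dissipated=17.150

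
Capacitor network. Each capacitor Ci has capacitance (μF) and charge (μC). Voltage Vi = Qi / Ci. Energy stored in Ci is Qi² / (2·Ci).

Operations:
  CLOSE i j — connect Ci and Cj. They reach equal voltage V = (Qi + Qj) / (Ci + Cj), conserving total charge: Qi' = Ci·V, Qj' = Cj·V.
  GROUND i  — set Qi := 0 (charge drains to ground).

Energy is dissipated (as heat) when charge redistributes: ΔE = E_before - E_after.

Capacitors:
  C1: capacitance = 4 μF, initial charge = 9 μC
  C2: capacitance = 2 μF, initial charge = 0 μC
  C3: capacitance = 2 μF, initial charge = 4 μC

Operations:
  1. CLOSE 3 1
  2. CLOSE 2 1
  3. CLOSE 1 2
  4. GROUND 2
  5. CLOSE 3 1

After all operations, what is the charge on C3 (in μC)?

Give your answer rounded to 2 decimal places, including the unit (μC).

Answer: 3.37 μC

Derivation:
Initial: C1(4μF, Q=9μC, V=2.25V), C2(2μF, Q=0μC, V=0.00V), C3(2μF, Q=4μC, V=2.00V)
Op 1: CLOSE 3-1: Q_total=13.00, C_total=6.00, V=2.17; Q3=4.33, Q1=8.67; dissipated=0.042
Op 2: CLOSE 2-1: Q_total=8.67, C_total=6.00, V=1.44; Q2=2.89, Q1=5.78; dissipated=3.130
Op 3: CLOSE 1-2: Q_total=8.67, C_total=6.00, V=1.44; Q1=5.78, Q2=2.89; dissipated=0.000
Op 4: GROUND 2: Q2=0; energy lost=2.086
Op 5: CLOSE 3-1: Q_total=10.11, C_total=6.00, V=1.69; Q3=3.37, Q1=6.74; dissipated=0.348
Final charges: Q1=6.74, Q2=0.00, Q3=3.37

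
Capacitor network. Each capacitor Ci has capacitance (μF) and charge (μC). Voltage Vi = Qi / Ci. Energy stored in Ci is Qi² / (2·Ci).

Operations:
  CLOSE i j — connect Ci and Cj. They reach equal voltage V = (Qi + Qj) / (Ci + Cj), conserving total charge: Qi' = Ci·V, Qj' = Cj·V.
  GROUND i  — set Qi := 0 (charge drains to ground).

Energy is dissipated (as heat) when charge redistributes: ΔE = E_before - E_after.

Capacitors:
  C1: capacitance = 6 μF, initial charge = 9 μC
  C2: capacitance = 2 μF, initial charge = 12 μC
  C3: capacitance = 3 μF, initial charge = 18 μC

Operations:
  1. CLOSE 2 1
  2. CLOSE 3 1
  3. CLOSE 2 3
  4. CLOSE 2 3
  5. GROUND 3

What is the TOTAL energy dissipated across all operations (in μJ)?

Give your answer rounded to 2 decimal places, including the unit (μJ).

Answer: 43.67 μJ

Derivation:
Initial: C1(6μF, Q=9μC, V=1.50V), C2(2μF, Q=12μC, V=6.00V), C3(3μF, Q=18μC, V=6.00V)
Op 1: CLOSE 2-1: Q_total=21.00, C_total=8.00, V=2.62; Q2=5.25, Q1=15.75; dissipated=15.188
Op 2: CLOSE 3-1: Q_total=33.75, C_total=9.00, V=3.75; Q3=11.25, Q1=22.50; dissipated=11.391
Op 3: CLOSE 2-3: Q_total=16.50, C_total=5.00, V=3.30; Q2=6.60, Q3=9.90; dissipated=0.759
Op 4: CLOSE 2-3: Q_total=16.50, C_total=5.00, V=3.30; Q2=6.60, Q3=9.90; dissipated=0.000
Op 5: GROUND 3: Q3=0; energy lost=16.335
Total dissipated: 43.672 μJ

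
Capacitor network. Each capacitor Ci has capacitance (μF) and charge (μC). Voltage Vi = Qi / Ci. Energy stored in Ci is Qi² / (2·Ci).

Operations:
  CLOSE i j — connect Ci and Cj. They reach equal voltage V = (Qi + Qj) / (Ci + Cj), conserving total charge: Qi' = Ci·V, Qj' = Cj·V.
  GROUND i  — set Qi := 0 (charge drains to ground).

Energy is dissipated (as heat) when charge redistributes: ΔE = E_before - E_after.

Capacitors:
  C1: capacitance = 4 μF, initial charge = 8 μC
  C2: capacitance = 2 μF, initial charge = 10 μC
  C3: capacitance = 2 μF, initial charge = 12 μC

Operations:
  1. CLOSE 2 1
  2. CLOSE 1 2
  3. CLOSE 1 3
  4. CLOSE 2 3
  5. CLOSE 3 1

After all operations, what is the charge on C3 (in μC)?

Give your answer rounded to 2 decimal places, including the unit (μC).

Initial: C1(4μF, Q=8μC, V=2.00V), C2(2μF, Q=10μC, V=5.00V), C3(2μF, Q=12μC, V=6.00V)
Op 1: CLOSE 2-1: Q_total=18.00, C_total=6.00, V=3.00; Q2=6.00, Q1=12.00; dissipated=6.000
Op 2: CLOSE 1-2: Q_total=18.00, C_total=6.00, V=3.00; Q1=12.00, Q2=6.00; dissipated=0.000
Op 3: CLOSE 1-3: Q_total=24.00, C_total=6.00, V=4.00; Q1=16.00, Q3=8.00; dissipated=6.000
Op 4: CLOSE 2-3: Q_total=14.00, C_total=4.00, V=3.50; Q2=7.00, Q3=7.00; dissipated=0.500
Op 5: CLOSE 3-1: Q_total=23.00, C_total=6.00, V=3.83; Q3=7.67, Q1=15.33; dissipated=0.167
Final charges: Q1=15.33, Q2=7.00, Q3=7.67

Answer: 7.67 μC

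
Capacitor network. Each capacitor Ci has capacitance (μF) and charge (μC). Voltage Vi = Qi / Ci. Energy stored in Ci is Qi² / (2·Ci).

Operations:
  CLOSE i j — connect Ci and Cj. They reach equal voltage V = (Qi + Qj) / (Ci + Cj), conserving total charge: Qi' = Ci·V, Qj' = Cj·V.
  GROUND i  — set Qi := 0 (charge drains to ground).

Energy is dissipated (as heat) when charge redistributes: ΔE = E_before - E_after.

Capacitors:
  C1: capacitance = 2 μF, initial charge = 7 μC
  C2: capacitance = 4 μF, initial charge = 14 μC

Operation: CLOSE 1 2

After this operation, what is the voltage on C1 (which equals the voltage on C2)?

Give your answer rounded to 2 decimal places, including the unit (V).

Initial: C1(2μF, Q=7μC, V=3.50V), C2(4μF, Q=14μC, V=3.50V)
Op 1: CLOSE 1-2: Q_total=21.00, C_total=6.00, V=3.50; Q1=7.00, Q2=14.00; dissipated=0.000

Answer: 3.50 V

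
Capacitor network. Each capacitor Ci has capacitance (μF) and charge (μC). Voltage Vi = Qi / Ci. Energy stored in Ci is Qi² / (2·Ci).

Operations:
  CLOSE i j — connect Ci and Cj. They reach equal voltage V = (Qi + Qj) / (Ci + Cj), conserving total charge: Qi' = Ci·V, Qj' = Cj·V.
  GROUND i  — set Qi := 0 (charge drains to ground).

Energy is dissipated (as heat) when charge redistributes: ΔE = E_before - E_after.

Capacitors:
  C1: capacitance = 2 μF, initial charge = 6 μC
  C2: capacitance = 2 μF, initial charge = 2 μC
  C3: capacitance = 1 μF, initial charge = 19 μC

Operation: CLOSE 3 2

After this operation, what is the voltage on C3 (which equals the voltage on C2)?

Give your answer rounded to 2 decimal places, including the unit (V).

Answer: 7.00 V

Derivation:
Initial: C1(2μF, Q=6μC, V=3.00V), C2(2μF, Q=2μC, V=1.00V), C3(1μF, Q=19μC, V=19.00V)
Op 1: CLOSE 3-2: Q_total=21.00, C_total=3.00, V=7.00; Q3=7.00, Q2=14.00; dissipated=108.000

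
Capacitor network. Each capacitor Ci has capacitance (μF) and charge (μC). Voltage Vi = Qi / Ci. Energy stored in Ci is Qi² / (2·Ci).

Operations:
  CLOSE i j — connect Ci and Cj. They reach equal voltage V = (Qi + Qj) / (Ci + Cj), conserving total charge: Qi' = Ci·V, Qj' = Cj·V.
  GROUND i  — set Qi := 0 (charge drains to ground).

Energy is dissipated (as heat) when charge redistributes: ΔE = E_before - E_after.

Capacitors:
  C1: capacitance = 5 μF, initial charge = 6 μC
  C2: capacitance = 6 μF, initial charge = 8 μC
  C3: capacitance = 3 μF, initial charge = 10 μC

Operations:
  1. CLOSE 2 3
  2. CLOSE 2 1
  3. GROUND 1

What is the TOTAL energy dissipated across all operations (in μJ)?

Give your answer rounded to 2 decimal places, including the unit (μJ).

Answer: 11.57 μJ

Derivation:
Initial: C1(5μF, Q=6μC, V=1.20V), C2(6μF, Q=8μC, V=1.33V), C3(3μF, Q=10μC, V=3.33V)
Op 1: CLOSE 2-3: Q_total=18.00, C_total=9.00, V=2.00; Q2=12.00, Q3=6.00; dissipated=4.000
Op 2: CLOSE 2-1: Q_total=18.00, C_total=11.00, V=1.64; Q2=9.82, Q1=8.18; dissipated=0.873
Op 3: GROUND 1: Q1=0; energy lost=6.694
Total dissipated: 11.567 μJ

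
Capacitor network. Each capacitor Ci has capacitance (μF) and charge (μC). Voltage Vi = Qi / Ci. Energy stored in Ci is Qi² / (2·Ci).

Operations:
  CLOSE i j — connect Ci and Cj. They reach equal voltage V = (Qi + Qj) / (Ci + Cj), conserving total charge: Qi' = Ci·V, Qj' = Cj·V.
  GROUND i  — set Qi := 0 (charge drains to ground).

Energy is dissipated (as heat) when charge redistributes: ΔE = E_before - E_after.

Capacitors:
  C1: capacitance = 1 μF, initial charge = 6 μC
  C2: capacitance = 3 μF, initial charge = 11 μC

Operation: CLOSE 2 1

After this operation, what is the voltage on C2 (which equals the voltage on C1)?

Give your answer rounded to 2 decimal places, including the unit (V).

Initial: C1(1μF, Q=6μC, V=6.00V), C2(3μF, Q=11μC, V=3.67V)
Op 1: CLOSE 2-1: Q_total=17.00, C_total=4.00, V=4.25; Q2=12.75, Q1=4.25; dissipated=2.042

Answer: 4.25 V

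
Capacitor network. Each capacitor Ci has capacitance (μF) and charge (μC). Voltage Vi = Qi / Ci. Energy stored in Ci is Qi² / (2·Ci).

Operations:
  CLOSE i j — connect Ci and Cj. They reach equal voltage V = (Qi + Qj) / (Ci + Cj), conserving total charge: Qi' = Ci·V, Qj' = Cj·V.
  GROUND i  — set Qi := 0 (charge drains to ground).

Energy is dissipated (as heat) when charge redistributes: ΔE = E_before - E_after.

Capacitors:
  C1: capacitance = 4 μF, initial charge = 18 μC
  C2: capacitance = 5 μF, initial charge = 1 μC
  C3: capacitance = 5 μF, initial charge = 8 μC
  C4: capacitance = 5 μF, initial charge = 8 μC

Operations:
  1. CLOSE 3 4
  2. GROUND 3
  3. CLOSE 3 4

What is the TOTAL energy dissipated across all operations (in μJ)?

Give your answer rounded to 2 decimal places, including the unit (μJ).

Answer: 9.60 μJ

Derivation:
Initial: C1(4μF, Q=18μC, V=4.50V), C2(5μF, Q=1μC, V=0.20V), C3(5μF, Q=8μC, V=1.60V), C4(5μF, Q=8μC, V=1.60V)
Op 1: CLOSE 3-4: Q_total=16.00, C_total=10.00, V=1.60; Q3=8.00, Q4=8.00; dissipated=0.000
Op 2: GROUND 3: Q3=0; energy lost=6.400
Op 3: CLOSE 3-4: Q_total=8.00, C_total=10.00, V=0.80; Q3=4.00, Q4=4.00; dissipated=3.200
Total dissipated: 9.600 μJ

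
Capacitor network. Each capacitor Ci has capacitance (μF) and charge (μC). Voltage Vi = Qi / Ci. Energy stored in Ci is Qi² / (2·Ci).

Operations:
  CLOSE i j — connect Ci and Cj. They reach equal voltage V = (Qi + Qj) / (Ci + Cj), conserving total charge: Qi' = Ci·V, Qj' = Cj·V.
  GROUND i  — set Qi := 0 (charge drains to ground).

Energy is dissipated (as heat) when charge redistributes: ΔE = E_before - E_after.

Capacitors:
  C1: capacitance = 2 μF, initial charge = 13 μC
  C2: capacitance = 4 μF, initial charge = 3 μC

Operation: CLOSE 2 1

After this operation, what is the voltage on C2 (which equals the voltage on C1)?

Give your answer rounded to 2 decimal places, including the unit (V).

Answer: 2.67 V

Derivation:
Initial: C1(2μF, Q=13μC, V=6.50V), C2(4μF, Q=3μC, V=0.75V)
Op 1: CLOSE 2-1: Q_total=16.00, C_total=6.00, V=2.67; Q2=10.67, Q1=5.33; dissipated=22.042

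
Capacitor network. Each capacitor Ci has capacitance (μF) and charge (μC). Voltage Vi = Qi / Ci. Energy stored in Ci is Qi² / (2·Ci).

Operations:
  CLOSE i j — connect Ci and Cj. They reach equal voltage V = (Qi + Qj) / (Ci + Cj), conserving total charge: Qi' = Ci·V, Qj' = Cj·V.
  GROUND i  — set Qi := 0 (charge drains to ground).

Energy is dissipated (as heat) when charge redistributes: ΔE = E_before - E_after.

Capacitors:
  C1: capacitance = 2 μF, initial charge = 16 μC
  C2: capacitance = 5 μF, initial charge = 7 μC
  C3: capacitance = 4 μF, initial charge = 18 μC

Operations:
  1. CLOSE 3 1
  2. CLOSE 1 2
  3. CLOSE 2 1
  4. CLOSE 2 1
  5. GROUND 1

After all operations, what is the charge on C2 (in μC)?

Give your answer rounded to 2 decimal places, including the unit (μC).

Initial: C1(2μF, Q=16μC, V=8.00V), C2(5μF, Q=7μC, V=1.40V), C3(4μF, Q=18μC, V=4.50V)
Op 1: CLOSE 3-1: Q_total=34.00, C_total=6.00, V=5.67; Q3=22.67, Q1=11.33; dissipated=8.167
Op 2: CLOSE 1-2: Q_total=18.33, C_total=7.00, V=2.62; Q1=5.24, Q2=13.10; dissipated=13.003
Op 3: CLOSE 2-1: Q_total=18.33, C_total=7.00, V=2.62; Q2=13.10, Q1=5.24; dissipated=0.000
Op 4: CLOSE 2-1: Q_total=18.33, C_total=7.00, V=2.62; Q2=13.10, Q1=5.24; dissipated=0.000
Op 5: GROUND 1: Q1=0; energy lost=6.859
Final charges: Q1=0.00, Q2=13.10, Q3=22.67

Answer: 13.10 μC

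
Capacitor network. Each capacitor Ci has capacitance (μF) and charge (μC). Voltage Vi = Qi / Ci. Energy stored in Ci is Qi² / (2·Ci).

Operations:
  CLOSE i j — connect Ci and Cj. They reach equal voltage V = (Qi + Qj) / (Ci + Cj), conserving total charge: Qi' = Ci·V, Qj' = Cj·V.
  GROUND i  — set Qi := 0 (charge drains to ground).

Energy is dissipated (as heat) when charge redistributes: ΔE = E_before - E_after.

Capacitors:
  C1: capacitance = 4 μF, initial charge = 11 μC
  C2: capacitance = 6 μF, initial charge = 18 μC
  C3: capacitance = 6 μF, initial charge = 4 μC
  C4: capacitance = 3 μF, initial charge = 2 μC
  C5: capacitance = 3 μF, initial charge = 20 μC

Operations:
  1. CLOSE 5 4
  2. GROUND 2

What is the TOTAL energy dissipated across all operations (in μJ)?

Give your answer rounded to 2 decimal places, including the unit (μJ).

Answer: 54.00 μJ

Derivation:
Initial: C1(4μF, Q=11μC, V=2.75V), C2(6μF, Q=18μC, V=3.00V), C3(6μF, Q=4μC, V=0.67V), C4(3μF, Q=2μC, V=0.67V), C5(3μF, Q=20μC, V=6.67V)
Op 1: CLOSE 5-4: Q_total=22.00, C_total=6.00, V=3.67; Q5=11.00, Q4=11.00; dissipated=27.000
Op 2: GROUND 2: Q2=0; energy lost=27.000
Total dissipated: 54.000 μJ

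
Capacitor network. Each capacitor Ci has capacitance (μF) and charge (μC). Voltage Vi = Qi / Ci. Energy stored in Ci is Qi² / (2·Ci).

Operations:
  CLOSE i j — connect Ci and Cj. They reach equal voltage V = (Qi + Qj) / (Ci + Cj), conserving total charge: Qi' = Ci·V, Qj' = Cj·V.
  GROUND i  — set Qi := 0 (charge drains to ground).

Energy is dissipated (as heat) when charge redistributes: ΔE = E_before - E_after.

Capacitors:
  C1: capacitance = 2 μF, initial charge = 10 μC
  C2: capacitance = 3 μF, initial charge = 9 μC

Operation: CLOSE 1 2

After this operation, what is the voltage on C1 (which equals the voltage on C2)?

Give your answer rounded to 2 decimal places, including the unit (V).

Initial: C1(2μF, Q=10μC, V=5.00V), C2(3μF, Q=9μC, V=3.00V)
Op 1: CLOSE 1-2: Q_total=19.00, C_total=5.00, V=3.80; Q1=7.60, Q2=11.40; dissipated=2.400

Answer: 3.80 V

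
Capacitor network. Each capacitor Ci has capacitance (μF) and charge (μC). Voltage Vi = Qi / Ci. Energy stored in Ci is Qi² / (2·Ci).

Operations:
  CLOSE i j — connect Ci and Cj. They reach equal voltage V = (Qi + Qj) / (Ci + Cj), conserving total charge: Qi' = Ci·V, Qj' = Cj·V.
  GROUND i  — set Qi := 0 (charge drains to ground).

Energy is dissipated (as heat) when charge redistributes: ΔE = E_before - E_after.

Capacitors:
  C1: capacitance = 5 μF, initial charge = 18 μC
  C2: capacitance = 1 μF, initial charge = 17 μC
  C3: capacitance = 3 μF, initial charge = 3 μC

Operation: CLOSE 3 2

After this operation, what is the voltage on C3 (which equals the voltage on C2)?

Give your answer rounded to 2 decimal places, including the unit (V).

Answer: 5.00 V

Derivation:
Initial: C1(5μF, Q=18μC, V=3.60V), C2(1μF, Q=17μC, V=17.00V), C3(3μF, Q=3μC, V=1.00V)
Op 1: CLOSE 3-2: Q_total=20.00, C_total=4.00, V=5.00; Q3=15.00, Q2=5.00; dissipated=96.000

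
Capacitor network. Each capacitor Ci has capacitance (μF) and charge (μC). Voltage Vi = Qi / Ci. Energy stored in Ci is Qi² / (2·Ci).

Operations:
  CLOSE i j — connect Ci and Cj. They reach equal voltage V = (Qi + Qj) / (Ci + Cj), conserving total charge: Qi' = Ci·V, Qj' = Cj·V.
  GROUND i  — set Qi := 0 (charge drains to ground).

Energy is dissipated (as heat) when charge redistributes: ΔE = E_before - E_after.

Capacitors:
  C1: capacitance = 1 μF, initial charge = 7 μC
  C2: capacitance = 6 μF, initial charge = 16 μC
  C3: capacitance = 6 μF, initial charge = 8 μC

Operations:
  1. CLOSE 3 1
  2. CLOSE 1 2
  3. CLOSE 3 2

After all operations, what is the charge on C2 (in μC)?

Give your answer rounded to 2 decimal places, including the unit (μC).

Initial: C1(1μF, Q=7μC, V=7.00V), C2(6μF, Q=16μC, V=2.67V), C3(6μF, Q=8μC, V=1.33V)
Op 1: CLOSE 3-1: Q_total=15.00, C_total=7.00, V=2.14; Q3=12.86, Q1=2.14; dissipated=13.762
Op 2: CLOSE 1-2: Q_total=18.14, C_total=7.00, V=2.59; Q1=2.59, Q2=15.55; dissipated=0.118
Op 3: CLOSE 3-2: Q_total=28.41, C_total=12.00, V=2.37; Q3=14.20, Q2=14.20; dissipated=0.302
Final charges: Q1=2.59, Q2=14.20, Q3=14.20

Answer: 14.20 μC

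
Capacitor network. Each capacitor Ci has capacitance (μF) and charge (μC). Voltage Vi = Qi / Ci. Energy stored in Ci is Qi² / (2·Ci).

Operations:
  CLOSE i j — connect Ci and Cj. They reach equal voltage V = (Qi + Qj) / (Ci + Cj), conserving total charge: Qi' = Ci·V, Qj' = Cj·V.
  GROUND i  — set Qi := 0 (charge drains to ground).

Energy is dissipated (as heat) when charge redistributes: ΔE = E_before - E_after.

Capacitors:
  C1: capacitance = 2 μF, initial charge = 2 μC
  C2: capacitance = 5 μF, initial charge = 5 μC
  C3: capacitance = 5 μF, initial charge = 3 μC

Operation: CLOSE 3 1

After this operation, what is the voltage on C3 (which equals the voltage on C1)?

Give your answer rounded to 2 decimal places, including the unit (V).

Answer: 0.71 V

Derivation:
Initial: C1(2μF, Q=2μC, V=1.00V), C2(5μF, Q=5μC, V=1.00V), C3(5μF, Q=3μC, V=0.60V)
Op 1: CLOSE 3-1: Q_total=5.00, C_total=7.00, V=0.71; Q3=3.57, Q1=1.43; dissipated=0.114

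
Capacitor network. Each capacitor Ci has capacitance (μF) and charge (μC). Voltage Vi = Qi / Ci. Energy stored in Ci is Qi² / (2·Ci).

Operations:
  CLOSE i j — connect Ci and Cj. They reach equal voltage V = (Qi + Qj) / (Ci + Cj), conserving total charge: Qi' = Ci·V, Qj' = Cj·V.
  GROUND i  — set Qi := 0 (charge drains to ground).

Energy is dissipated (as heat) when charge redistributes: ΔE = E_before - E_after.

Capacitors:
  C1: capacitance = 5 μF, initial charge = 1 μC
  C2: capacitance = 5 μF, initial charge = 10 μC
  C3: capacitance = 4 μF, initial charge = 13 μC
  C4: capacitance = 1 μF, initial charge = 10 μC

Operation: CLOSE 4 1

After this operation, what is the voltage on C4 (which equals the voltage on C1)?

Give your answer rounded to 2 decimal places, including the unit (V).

Initial: C1(5μF, Q=1μC, V=0.20V), C2(5μF, Q=10μC, V=2.00V), C3(4μF, Q=13μC, V=3.25V), C4(1μF, Q=10μC, V=10.00V)
Op 1: CLOSE 4-1: Q_total=11.00, C_total=6.00, V=1.83; Q4=1.83, Q1=9.17; dissipated=40.017

Answer: 1.83 V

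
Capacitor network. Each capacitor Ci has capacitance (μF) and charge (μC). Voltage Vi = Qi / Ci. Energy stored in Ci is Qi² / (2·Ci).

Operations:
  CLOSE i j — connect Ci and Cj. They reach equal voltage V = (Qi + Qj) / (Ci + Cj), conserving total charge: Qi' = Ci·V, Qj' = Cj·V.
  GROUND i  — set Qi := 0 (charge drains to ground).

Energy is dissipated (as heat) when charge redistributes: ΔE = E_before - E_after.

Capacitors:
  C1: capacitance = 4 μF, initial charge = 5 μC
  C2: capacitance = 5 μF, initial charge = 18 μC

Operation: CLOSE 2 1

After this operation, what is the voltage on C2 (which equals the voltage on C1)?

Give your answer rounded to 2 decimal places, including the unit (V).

Initial: C1(4μF, Q=5μC, V=1.25V), C2(5μF, Q=18μC, V=3.60V)
Op 1: CLOSE 2-1: Q_total=23.00, C_total=9.00, V=2.56; Q2=12.78, Q1=10.22; dissipated=6.136

Answer: 2.56 V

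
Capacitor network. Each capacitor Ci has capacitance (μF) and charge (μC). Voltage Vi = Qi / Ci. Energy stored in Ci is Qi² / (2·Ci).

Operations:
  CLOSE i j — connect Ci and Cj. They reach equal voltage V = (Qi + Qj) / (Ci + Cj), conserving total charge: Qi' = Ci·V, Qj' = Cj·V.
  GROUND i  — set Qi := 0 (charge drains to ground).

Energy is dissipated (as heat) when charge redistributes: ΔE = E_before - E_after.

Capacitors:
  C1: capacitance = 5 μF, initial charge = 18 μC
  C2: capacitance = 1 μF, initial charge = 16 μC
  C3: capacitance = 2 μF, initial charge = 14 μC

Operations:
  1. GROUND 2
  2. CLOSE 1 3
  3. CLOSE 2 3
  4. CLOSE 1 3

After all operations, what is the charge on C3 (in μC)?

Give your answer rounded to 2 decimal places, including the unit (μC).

Answer: 8.27 μC

Derivation:
Initial: C1(5μF, Q=18μC, V=3.60V), C2(1μF, Q=16μC, V=16.00V), C3(2μF, Q=14μC, V=7.00V)
Op 1: GROUND 2: Q2=0; energy lost=128.000
Op 2: CLOSE 1-3: Q_total=32.00, C_total=7.00, V=4.57; Q1=22.86, Q3=9.14; dissipated=8.257
Op 3: CLOSE 2-3: Q_total=9.14, C_total=3.00, V=3.05; Q2=3.05, Q3=6.10; dissipated=6.966
Op 4: CLOSE 1-3: Q_total=28.95, C_total=7.00, V=4.14; Q1=20.68, Q3=8.27; dissipated=1.659
Final charges: Q1=20.68, Q2=3.05, Q3=8.27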